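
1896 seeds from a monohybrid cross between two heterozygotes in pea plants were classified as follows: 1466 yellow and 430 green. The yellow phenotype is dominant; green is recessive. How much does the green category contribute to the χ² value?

For a monohybrid cross between heterozygotes with complete dominance, the expected phenotypic ratio is 3:1.
The 3:1 ratio has 4 parts, so with N = 1896 the expected counts are:
  yellow: 1896 × 3/4 = 1422
  green: 1896 × 1/4 = 474
Contribution of green: (430 − 474)² / 474 = 4.0844

4.084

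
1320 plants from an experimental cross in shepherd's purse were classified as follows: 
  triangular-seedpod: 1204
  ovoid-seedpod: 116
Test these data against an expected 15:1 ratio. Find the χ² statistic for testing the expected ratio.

14.510

Total ratio parts = 16. Expected numbers out of 1320:
  triangular-seedpod: 1320 × 15/16 = 1237.5
  ovoid-seedpod: 1320 × 1/16 = 82.5
χ² = Σ (O − E)² / E
  triangular-seedpod: (1204 − 1237.5)² / 1237.5 = 0.9069
  ovoid-seedpod: (116 − 82.5)² / 82.5 = 13.6030
χ² = 0.9069 + 13.6030 = 14.5099 ≈ 14.510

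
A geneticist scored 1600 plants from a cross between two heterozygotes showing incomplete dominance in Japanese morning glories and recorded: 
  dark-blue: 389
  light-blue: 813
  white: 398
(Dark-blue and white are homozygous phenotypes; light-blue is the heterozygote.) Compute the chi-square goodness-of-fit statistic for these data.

0.524

With incomplete dominance, a heterozygote × heterozygote cross gives a 1:2:1 phenotypic ratio.
Total ratio parts = 4. Expected numbers out of 1600:
  dark-blue: 1600 × 1/4 = 400
  light-blue: 1600 × 2/4 = 800
  white: 1600 × 1/4 = 400
χ² = Σ (O − E)² / E
  dark-blue: (389 − 400)² / 400 = 0.3025
  light-blue: (813 − 800)² / 800 = 0.2112
  white: (398 − 400)² / 400 = 0.0100
χ² = 0.3025 + 0.2112 + 0.0100 = 0.5237 ≈ 0.524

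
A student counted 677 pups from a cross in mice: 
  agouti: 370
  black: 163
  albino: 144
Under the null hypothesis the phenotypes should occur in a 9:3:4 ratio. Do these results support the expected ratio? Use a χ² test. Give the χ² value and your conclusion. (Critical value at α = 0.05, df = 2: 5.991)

The 9:3:4 ratio has 16 parts, so with N = 677 the expected counts are:
  agouti: 677 × 9/16 = 380.8125
  black: 677 × 3/16 = 126.9375
  albino: 677 × 4/16 = 169.25
χ² = Σ (O − E)² / E
  agouti: (370 − 380.8125)² / 380.8125 = 0.3070
  black: (163 − 126.9375)² / 126.9375 = 10.2452
  albino: (144 − 169.25)² / 169.25 = 3.7670
χ² = 0.3070 + 10.2452 + 3.7670 = 14.3192 ≈ 14.319
Degrees of freedom = 3 − 1 = 2; critical value at α = 0.05 is 5.991.
Since 14.319 > 5.991, we reject the null hypothesis — the data do not fit the 9:3:4 ratio.

14.319; not consistent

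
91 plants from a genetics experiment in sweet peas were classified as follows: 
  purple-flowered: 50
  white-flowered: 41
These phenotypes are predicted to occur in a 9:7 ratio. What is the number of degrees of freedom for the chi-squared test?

A goodness-of-fit test with 2 phenotype classes has df = 2 − 1 = 1.

1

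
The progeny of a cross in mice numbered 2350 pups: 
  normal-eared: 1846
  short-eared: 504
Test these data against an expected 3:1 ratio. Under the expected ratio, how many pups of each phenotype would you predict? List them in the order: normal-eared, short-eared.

The 3:1 ratio has 4 parts, so with N = 2350 the expected counts are:
  normal-eared: 2350 × 3/4 = 1762.5
  short-eared: 2350 × 1/4 = 587.5

1762.5, 587.5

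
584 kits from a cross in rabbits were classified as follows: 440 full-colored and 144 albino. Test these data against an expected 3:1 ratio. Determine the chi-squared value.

The 3:1 ratio has 4 parts, so with N = 584 the expected counts are:
  full-colored: 584 × 3/4 = 438
  albino: 584 × 1/4 = 146
χ² = Σ (O − E)² / E
  full-colored: (440 − 438)² / 438 = 0.0091
  albino: (144 − 146)² / 146 = 0.0274
χ² = 0.0091 + 0.0274 = 0.0365 ≈ 0.037

0.037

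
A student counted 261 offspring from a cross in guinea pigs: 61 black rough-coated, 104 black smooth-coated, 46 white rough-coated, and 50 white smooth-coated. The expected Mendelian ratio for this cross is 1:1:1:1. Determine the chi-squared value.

32.533

Expected counts for N = 261 under a 1:1:1:1 ratio (total parts = 4):
  black rough-coated: 261 × 1/4 = 65.25
  black smooth-coated: 261 × 1/4 = 65.25
  white rough-coated: 261 × 1/4 = 65.25
  white smooth-coated: 261 × 1/4 = 65.25
χ² = Σ (O − E)² / E
  black rough-coated: (61 − 65.25)² / 65.25 = 0.2768
  black smooth-coated: (104 − 65.25)² / 65.25 = 23.0125
  white rough-coated: (46 − 65.25)² / 65.25 = 5.6791
  white smooth-coated: (50 − 65.25)² / 65.25 = 3.5642
χ² = 0.2768 + 23.0125 + 5.6791 + 3.5642 = 32.5326 ≈ 32.533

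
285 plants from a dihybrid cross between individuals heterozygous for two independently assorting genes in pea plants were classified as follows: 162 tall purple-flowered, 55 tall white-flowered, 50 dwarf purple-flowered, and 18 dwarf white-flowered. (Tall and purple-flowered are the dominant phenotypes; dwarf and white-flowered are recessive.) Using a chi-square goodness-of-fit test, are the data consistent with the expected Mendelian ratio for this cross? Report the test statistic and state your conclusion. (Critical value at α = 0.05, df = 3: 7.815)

A dihybrid F₂ with independent assortment and complete dominance at both loci gives a 9:3:3:1 phenotypic ratio.
Expected counts for N = 285 under a 9:3:3:1 ratio (total parts = 16):
  tall purple-flowered: 285 × 9/16 = 160.3125
  tall white-flowered: 285 × 3/16 = 53.4375
  dwarf purple-flowered: 285 × 3/16 = 53.4375
  dwarf white-flowered: 285 × 1/16 = 17.8125
χ² = Σ (O − E)² / E
  tall purple-flowered: (162 − 160.3125)² / 160.3125 = 0.0178
  tall white-flowered: (55 − 53.4375)² / 53.4375 = 0.0457
  dwarf purple-flowered: (50 − 53.4375)² / 53.4375 = 0.2211
  dwarf white-flowered: (18 − 17.8125)² / 17.8125 = 0.0020
χ² = 0.0178 + 0.0457 + 0.2211 + 0.0020 = 0.2866 ≈ 0.287
Degrees of freedom = 4 − 1 = 3; critical value at α = 0.05 is 7.815.
Since 0.287 < 7.815, we fail to reject the null hypothesis — the data are consistent with the 9:3:3:1 ratio.

0.287; consistent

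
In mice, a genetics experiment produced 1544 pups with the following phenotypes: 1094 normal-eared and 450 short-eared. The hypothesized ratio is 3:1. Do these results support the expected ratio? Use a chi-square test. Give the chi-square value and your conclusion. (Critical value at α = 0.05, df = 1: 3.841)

Under the 3:1 hypothesis (Σ ratio = 4, N = 1544):
  normal-eared: 1544 × 3/4 = 1158
  short-eared: 1544 × 1/4 = 386
χ² = Σ (O − E)² / E
  normal-eared: (1094 − 1158)² / 1158 = 3.5371
  short-eared: (450 − 386)² / 386 = 10.6114
χ² = 3.5371 + 10.6114 = 14.1485 ≈ 14.149
Degrees of freedom = 2 − 1 = 1; critical value at α = 0.05 is 3.841.
Since 14.149 > 3.841, we reject the null hypothesis — the data do not fit the 3:1 ratio.

14.149; not consistent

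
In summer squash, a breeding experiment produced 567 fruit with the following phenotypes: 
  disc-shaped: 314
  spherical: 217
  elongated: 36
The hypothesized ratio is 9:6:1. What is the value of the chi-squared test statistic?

The 9:6:1 ratio has 16 parts, so with N = 567 the expected counts are:
  disc-shaped: 567 × 9/16 = 318.9375
  spherical: 567 × 6/16 = 212.625
  elongated: 567 × 1/16 = 35.4375
χ² = Σ (O − E)² / E
  disc-shaped: (314 − 318.9375)² / 318.9375 = 0.0764
  spherical: (217 − 212.625)² / 212.625 = 0.0900
  elongated: (36 − 35.4375)² / 35.4375 = 0.0089
χ² = 0.0764 + 0.0900 + 0.0089 = 0.1753 ≈ 0.175

0.175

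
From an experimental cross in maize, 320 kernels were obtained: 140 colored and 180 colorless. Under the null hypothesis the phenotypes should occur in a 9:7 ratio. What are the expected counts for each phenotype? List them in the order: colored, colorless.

180, 140

Total ratio parts = 16. Expected numbers out of 320:
  colored: 320 × 9/16 = 180
  colorless: 320 × 7/16 = 140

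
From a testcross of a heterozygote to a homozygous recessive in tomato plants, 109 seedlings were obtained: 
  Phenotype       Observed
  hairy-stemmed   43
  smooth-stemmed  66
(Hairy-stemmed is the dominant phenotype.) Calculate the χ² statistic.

A testcross of a heterozygote (Aa × aa) gives a 1:1 phenotypic ratio.
The 1:1 ratio has 2 parts, so with N = 109 the expected counts are:
  hairy-stemmed: 109 × 1/2 = 54.5
  smooth-stemmed: 109 × 1/2 = 54.5
χ² = Σ (O − E)² / E
  hairy-stemmed: (43 − 54.5)² / 54.5 = 2.4266
  smooth-stemmed: (66 − 54.5)² / 54.5 = 2.4266
χ² = 2.4266 + 2.4266 = 4.8532 ≈ 4.853

4.853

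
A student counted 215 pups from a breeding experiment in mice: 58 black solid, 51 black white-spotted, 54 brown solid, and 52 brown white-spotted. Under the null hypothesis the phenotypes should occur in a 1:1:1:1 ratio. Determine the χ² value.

Total ratio parts = 4. Expected numbers out of 215:
  black solid: 215 × 1/4 = 53.75
  black white-spotted: 215 × 1/4 = 53.75
  brown solid: 215 × 1/4 = 53.75
  brown white-spotted: 215 × 1/4 = 53.75
χ² = Σ (O − E)² / E
  black solid: (58 − 53.75)² / 53.75 = 0.3360
  black white-spotted: (51 − 53.75)² / 53.75 = 0.1407
  brown solid: (54 − 53.75)² / 53.75 = 0.0012
  brown white-spotted: (52 − 53.75)² / 53.75 = 0.0570
χ² = 0.3360 + 0.1407 + 0.0012 + 0.0570 = 0.5349 ≈ 0.535

0.535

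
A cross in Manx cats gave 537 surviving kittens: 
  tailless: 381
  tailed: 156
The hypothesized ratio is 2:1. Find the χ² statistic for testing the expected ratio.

4.433

The 2:1 ratio has 3 parts, so with N = 537 the expected counts are:
  tailless: 537 × 2/3 = 358
  tailed: 537 × 1/3 = 179
χ² = Σ (O − E)² / E
  tailless: (381 − 358)² / 358 = 1.4777
  tailed: (156 − 179)² / 179 = 2.9553
χ² = 1.4777 + 2.9553 = 4.433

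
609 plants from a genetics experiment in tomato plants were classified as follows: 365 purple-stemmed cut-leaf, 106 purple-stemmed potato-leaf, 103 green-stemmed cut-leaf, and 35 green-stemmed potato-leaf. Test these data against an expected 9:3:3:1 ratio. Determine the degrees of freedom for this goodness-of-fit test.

A goodness-of-fit test with 4 phenotype classes has df = 4 − 1 = 3.

3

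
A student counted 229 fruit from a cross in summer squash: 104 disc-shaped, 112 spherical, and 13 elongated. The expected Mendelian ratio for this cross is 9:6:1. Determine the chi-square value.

12.848

The 9:6:1 ratio has 16 parts, so with N = 229 the expected counts are:
  disc-shaped: 229 × 9/16 = 128.8125
  spherical: 229 × 6/16 = 85.875
  elongated: 229 × 1/16 = 14.3125
χ² = Σ (O − E)² / E
  disc-shaped: (104 − 128.8125)² / 128.8125 = 4.7795
  spherical: (112 − 85.875)² / 85.875 = 7.9478
  elongated: (13 − 14.3125)² / 14.3125 = 0.1204
χ² = 4.7795 + 7.9478 + 0.1204 = 12.8477 ≈ 12.848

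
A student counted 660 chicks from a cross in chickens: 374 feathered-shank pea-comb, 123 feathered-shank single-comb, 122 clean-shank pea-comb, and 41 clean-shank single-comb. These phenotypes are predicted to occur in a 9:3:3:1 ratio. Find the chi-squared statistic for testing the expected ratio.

Total ratio parts = 16. Expected numbers out of 660:
  feathered-shank pea-comb: 660 × 9/16 = 371.25
  feathered-shank single-comb: 660 × 3/16 = 123.75
  clean-shank pea-comb: 660 × 3/16 = 123.75
  clean-shank single-comb: 660 × 1/16 = 41.25
χ² = Σ (O − E)² / E
  feathered-shank pea-comb: (374 − 371.25)² / 371.25 = 0.0204
  feathered-shank single-comb: (123 − 123.75)² / 123.75 = 0.0045
  clean-shank pea-comb: (122 − 123.75)² / 123.75 = 0.0247
  clean-shank single-comb: (41 − 41.25)² / 41.25 = 0.0015
χ² = 0.0204 + 0.0045 + 0.0247 + 0.0015 = 0.0511 ≈ 0.051

0.051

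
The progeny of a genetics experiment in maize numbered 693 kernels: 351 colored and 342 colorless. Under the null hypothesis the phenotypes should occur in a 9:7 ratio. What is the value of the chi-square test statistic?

8.833

Under the 9:7 hypothesis (Σ ratio = 16, N = 693):
  colored: 693 × 9/16 = 389.8125
  colorless: 693 × 7/16 = 303.1875
χ² = Σ (O − E)² / E
  colored: (351 − 389.8125)² / 389.8125 = 3.8644
  colorless: (342 − 303.1875)² / 303.1875 = 4.9686
χ² = 3.8644 + 4.9686 = 8.833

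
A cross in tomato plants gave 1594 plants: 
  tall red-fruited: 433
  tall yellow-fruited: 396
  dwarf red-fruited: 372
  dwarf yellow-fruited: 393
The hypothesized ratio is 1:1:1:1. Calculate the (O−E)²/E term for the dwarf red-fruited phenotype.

Expected counts for N = 1594 under a 1:1:1:1 ratio (total parts = 4):
  tall red-fruited: 1594 × 1/4 = 398.5
  tall yellow-fruited: 1594 × 1/4 = 398.5
  dwarf red-fruited: 1594 × 1/4 = 398.5
  dwarf yellow-fruited: 1594 × 1/4 = 398.5
Contribution of dwarf red-fruited: (372 − 398.5)² / 398.5 = 1.7622

1.762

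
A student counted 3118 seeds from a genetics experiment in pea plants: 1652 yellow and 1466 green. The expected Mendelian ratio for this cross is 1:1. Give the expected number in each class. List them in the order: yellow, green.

1559, 1559

Total ratio parts = 2. Expected numbers out of 3118:
  yellow: 3118 × 1/2 = 1559
  green: 3118 × 1/2 = 1559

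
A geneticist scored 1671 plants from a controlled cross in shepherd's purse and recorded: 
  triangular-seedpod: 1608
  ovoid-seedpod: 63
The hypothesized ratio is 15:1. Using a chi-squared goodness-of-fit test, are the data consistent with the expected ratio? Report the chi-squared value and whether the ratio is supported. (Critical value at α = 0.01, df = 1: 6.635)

17.537; not consistent

The 15:1 ratio has 16 parts, so with N = 1671 the expected counts are:
  triangular-seedpod: 1671 × 15/16 = 1566.5625
  ovoid-seedpod: 1671 × 1/16 = 104.4375
χ² = Σ (O − E)² / E
  triangular-seedpod: (1608 − 1566.5625)² / 1566.5625 = 1.0961
  ovoid-seedpod: (63 − 104.4375)² / 104.4375 = 16.4411
χ² = 1.0961 + 16.4411 = 17.5372 ≈ 17.537
Degrees of freedom = 2 − 1 = 1; critical value at α = 0.01 is 6.635.
Since 17.537 > 6.635, we reject the null hypothesis — the data do not fit the 15:1 ratio.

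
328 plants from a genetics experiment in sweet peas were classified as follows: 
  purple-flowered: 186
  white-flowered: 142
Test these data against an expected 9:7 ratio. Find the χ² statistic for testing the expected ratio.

0.028

Under the 9:7 hypothesis (Σ ratio = 16, N = 328):
  purple-flowered: 328 × 9/16 = 184.5
  white-flowered: 328 × 7/16 = 143.5
χ² = Σ (O − E)² / E
  purple-flowered: (186 − 184.5)² / 184.5 = 0.0122
  white-flowered: (142 − 143.5)² / 143.5 = 0.0157
χ² = 0.0122 + 0.0157 = 0.0279 ≈ 0.028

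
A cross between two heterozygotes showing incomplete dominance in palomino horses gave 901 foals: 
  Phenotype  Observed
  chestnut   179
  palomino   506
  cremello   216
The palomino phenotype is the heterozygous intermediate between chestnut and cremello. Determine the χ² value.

With incomplete dominance, a heterozygote × heterozygote cross gives a 1:2:1 phenotypic ratio.
Under the 1:2:1 hypothesis (Σ ratio = 4, N = 901):
  chestnut: 901 × 1/4 = 225.25
  palomino: 901 × 2/4 = 450.5
  cremello: 901 × 1/4 = 225.25
χ² = Σ (O − E)² / E
  chestnut: (179 − 225.25)² / 225.25 = 9.4964
  palomino: (506 − 450.5)² / 450.5 = 6.8374
  cremello: (216 − 225.25)² / 225.25 = 0.3799
χ² = 9.4964 + 6.8374 + 0.3799 = 16.7137 ≈ 16.714

16.714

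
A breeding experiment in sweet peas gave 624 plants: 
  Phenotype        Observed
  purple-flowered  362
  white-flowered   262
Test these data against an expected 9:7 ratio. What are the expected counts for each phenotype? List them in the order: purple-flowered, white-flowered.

351, 273

Total ratio parts = 16. Expected numbers out of 624:
  purple-flowered: 624 × 9/16 = 351
  white-flowered: 624 × 7/16 = 273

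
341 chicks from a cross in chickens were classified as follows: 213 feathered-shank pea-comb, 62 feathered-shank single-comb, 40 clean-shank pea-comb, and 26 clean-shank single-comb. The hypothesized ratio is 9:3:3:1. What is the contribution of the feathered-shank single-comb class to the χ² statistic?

0.059

Expected counts for N = 341 under a 9:3:3:1 ratio (total parts = 16):
  feathered-shank pea-comb: 341 × 9/16 = 191.8125
  feathered-shank single-comb: 341 × 3/16 = 63.9375
  clean-shank pea-comb: 341 × 3/16 = 63.9375
  clean-shank single-comb: 341 × 1/16 = 21.3125
Contribution of feathered-shank single-comb: (62 − 63.9375)² / 63.9375 = 0.0587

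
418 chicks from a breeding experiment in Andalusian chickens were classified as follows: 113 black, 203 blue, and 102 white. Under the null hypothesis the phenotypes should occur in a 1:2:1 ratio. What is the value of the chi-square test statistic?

0.923

The 1:2:1 ratio has 4 parts, so with N = 418 the expected counts are:
  black: 418 × 1/4 = 104.5
  blue: 418 × 2/4 = 209
  white: 418 × 1/4 = 104.5
χ² = Σ (O − E)² / E
  black: (113 − 104.5)² / 104.5 = 0.6914
  blue: (203 − 209)² / 209 = 0.1722
  white: (102 − 104.5)² / 104.5 = 0.0598
χ² = 0.6914 + 0.1722 + 0.0598 = 0.9234 ≈ 0.923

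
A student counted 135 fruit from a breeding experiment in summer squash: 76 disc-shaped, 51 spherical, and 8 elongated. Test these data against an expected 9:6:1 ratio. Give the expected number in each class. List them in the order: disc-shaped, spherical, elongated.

75.9375, 50.625, 8.4375

Total ratio parts = 16. Expected numbers out of 135:
  disc-shaped: 135 × 9/16 = 75.9375
  spherical: 135 × 6/16 = 50.625
  elongated: 135 × 1/16 = 8.4375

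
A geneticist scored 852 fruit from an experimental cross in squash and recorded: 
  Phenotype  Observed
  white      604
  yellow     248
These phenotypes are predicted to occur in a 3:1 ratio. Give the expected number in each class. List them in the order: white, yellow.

Under the 3:1 hypothesis (Σ ratio = 4, N = 852):
  white: 852 × 3/4 = 639
  yellow: 852 × 1/4 = 213

639, 213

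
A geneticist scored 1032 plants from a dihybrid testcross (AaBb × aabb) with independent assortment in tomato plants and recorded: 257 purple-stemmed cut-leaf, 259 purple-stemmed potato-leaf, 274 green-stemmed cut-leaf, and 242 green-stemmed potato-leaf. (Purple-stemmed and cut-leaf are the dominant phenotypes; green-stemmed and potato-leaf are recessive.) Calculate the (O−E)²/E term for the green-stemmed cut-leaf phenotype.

A dihybrid testcross with independent assortment gives a 1:1:1:1 ratio.
The 1:1:1:1 ratio has 4 parts, so with N = 1032 the expected counts are:
  purple-stemmed cut-leaf: 1032 × 1/4 = 258
  purple-stemmed potato-leaf: 1032 × 1/4 = 258
  green-stemmed cut-leaf: 1032 × 1/4 = 258
  green-stemmed potato-leaf: 1032 × 1/4 = 258
Contribution of green-stemmed cut-leaf: (274 − 258)² / 258 = 0.9922

0.992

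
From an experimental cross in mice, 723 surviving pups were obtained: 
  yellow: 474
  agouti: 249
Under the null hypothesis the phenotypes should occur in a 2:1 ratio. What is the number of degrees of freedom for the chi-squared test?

A goodness-of-fit test with 2 phenotype classes has df = 2 − 1 = 1.

1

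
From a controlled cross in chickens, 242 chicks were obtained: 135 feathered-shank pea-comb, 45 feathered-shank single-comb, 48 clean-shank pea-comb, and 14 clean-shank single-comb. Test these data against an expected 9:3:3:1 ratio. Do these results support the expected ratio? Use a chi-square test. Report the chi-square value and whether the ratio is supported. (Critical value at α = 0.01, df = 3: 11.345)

Expected counts for N = 242 under a 9:3:3:1 ratio (total parts = 16):
  feathered-shank pea-comb: 242 × 9/16 = 136.125
  feathered-shank single-comb: 242 × 3/16 = 45.375
  clean-shank pea-comb: 242 × 3/16 = 45.375
  clean-shank single-comb: 242 × 1/16 = 15.125
χ² = Σ (O − E)² / E
  feathered-shank pea-comb: (135 − 136.125)² / 136.125 = 0.0093
  feathered-shank single-comb: (45 − 45.375)² / 45.375 = 0.0031
  clean-shank pea-comb: (48 − 45.375)² / 45.375 = 0.1519
  clean-shank single-comb: (14 − 15.125)² / 15.125 = 0.0837
χ² = 0.0093 + 0.0031 + 0.1519 + 0.0837 = 0.248
Degrees of freedom = 4 − 1 = 3; critical value at α = 0.01 is 11.345.
Since 0.248 < 11.345, we fail to reject the null hypothesis — the data are consistent with the 9:3:3:1 ratio.

0.248; consistent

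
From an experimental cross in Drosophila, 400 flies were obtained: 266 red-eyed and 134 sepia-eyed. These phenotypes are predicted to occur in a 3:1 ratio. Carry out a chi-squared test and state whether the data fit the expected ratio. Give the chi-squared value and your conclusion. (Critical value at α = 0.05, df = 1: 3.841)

Expected counts for N = 400 under a 3:1 ratio (total parts = 4):
  red-eyed: 400 × 3/4 = 300
  sepia-eyed: 400 × 1/4 = 100
χ² = Σ (O − E)² / E
  red-eyed: (266 − 300)² / 300 = 3.8533
  sepia-eyed: (134 − 100)² / 100 = 11.5600
χ² = 3.8533 + 11.5600 = 15.4133 ≈ 15.413
Degrees of freedom = 2 − 1 = 1; critical value at α = 0.05 is 3.841.
Since 15.413 > 3.841, we reject the null hypothesis — the data do not fit the 3:1 ratio.

15.413; not consistent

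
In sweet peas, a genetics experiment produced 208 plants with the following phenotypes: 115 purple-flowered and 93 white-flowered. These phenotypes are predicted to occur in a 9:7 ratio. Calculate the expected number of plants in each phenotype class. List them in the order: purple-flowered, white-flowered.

117, 91

Total ratio parts = 16. Expected numbers out of 208:
  purple-flowered: 208 × 9/16 = 117
  white-flowered: 208 × 7/16 = 91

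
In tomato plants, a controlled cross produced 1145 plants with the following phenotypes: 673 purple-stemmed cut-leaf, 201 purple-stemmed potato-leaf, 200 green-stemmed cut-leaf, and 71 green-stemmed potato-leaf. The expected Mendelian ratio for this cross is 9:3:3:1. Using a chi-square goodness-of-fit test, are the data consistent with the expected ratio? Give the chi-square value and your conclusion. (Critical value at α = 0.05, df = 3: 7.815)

Expected counts for N = 1145 under a 9:3:3:1 ratio (total parts = 16):
  purple-stemmed cut-leaf: 1145 × 9/16 = 644.0625
  purple-stemmed potato-leaf: 1145 × 3/16 = 214.6875
  green-stemmed cut-leaf: 1145 × 3/16 = 214.6875
  green-stemmed potato-leaf: 1145 × 1/16 = 71.5625
χ² = Σ (O − E)² / E
  purple-stemmed cut-leaf: (673 − 644.0625)² / 644.0625 = 1.3002
  purple-stemmed potato-leaf: (201 − 214.6875)² / 214.6875 = 0.8727
  green-stemmed cut-leaf: (200 − 214.6875)² / 214.6875 = 1.0048
  green-stemmed potato-leaf: (71 − 71.5625)² / 71.5625 = 0.0044
χ² = 1.3002 + 0.8727 + 1.0048 + 0.0044 = 3.1821 ≈ 3.182
Degrees of freedom = 4 − 1 = 3; critical value at α = 0.05 is 7.815.
Since 3.182 < 7.815, we fail to reject the null hypothesis — the data are consistent with the 9:3:3:1 ratio.

3.182; consistent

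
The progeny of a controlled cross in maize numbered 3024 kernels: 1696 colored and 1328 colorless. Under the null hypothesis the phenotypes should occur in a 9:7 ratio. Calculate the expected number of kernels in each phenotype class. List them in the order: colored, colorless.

The 9:7 ratio has 16 parts, so with N = 3024 the expected counts are:
  colored: 3024 × 9/16 = 1701
  colorless: 3024 × 7/16 = 1323

1701, 1323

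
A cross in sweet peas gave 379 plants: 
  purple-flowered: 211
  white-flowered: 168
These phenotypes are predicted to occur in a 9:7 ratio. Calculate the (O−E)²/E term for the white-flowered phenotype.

Expected counts for N = 379 under a 9:7 ratio (total parts = 16):
  purple-flowered: 379 × 9/16 = 213.1875
  white-flowered: 379 × 7/16 = 165.8125
Contribution of white-flowered: (168 − 165.8125)² / 165.8125 = 0.0289

0.029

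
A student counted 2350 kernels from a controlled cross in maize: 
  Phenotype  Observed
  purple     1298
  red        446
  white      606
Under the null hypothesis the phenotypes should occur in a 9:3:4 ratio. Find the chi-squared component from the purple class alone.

0.431

Total ratio parts = 16. Expected numbers out of 2350:
  purple: 2350 × 9/16 = 1321.875
  red: 2350 × 3/16 = 440.625
  white: 2350 × 4/16 = 587.5
Contribution of purple: (1298 − 1321.875)² / 1321.875 = 0.4312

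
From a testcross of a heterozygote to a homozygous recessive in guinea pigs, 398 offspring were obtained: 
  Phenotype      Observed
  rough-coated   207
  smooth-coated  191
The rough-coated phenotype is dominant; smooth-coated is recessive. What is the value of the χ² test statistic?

A testcross of a heterozygote (Aa × aa) gives a 1:1 phenotypic ratio.
Expected counts for N = 398 under a 1:1 ratio (total parts = 2):
  rough-coated: 398 × 1/2 = 199
  smooth-coated: 398 × 1/2 = 199
χ² = Σ (O − E)² / E
  rough-coated: (207 − 199)² / 199 = 0.3216
  smooth-coated: (191 − 199)² / 199 = 0.3216
χ² = 0.3216 + 0.3216 = 0.6432 ≈ 0.643

0.643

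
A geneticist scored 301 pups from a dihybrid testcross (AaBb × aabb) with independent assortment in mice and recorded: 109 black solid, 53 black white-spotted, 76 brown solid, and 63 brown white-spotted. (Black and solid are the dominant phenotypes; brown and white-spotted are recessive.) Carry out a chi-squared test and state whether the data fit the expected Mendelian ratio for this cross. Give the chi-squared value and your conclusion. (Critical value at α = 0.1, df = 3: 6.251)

23.718; not consistent

A dihybrid testcross with independent assortment gives a 1:1:1:1 ratio.
Expected counts for N = 301 under a 1:1:1:1 ratio (total parts = 4):
  black solid: 301 × 1/4 = 75.25
  black white-spotted: 301 × 1/4 = 75.25
  brown solid: 301 × 1/4 = 75.25
  brown white-spotted: 301 × 1/4 = 75.25
χ² = Σ (O − E)² / E
  black solid: (109 − 75.25)² / 75.25 = 15.1370
  black white-spotted: (53 − 75.25)² / 75.25 = 6.5789
  brown solid: (76 − 75.25)² / 75.25 = 0.0075
  brown white-spotted: (63 − 75.25)² / 75.25 = 1.9942
χ² = 15.1370 + 6.5789 + 0.0075 + 1.9942 = 23.7176 ≈ 23.718
Degrees of freedom = 4 − 1 = 3; critical value at α = 0.1 is 6.251.
Since 23.718 > 6.251, we reject the null hypothesis — the data do not fit the 1:1:1:1 ratio.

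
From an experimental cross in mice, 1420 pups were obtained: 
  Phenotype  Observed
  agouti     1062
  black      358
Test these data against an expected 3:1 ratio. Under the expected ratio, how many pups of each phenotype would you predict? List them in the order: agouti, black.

Under the 3:1 hypothesis (Σ ratio = 4, N = 1420):
  agouti: 1420 × 3/4 = 1065
  black: 1420 × 1/4 = 355

1065, 355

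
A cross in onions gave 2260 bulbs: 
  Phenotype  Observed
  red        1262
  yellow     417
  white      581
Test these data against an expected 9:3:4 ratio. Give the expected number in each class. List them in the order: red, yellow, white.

1271.25, 423.75, 565

Total ratio parts = 16. Expected numbers out of 2260:
  red: 2260 × 9/16 = 1271.25
  yellow: 2260 × 3/16 = 423.75
  white: 2260 × 4/16 = 565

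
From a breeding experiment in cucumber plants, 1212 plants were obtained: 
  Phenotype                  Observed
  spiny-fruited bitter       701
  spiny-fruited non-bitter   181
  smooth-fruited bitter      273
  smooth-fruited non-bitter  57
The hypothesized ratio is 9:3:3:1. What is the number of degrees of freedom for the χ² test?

3

A goodness-of-fit test with 4 phenotype classes has df = 4 − 1 = 3.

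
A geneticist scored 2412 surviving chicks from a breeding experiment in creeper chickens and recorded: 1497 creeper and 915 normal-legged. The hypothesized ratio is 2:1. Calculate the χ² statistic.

The 2:1 ratio has 3 parts, so with N = 2412 the expected counts are:
  creeper: 2412 × 2/3 = 1608
  normal-legged: 2412 × 1/3 = 804
χ² = Σ (O − E)² / E
  creeper: (1497 − 1608)² / 1608 = 7.6623
  normal-legged: (915 − 804)² / 804 = 15.3246
χ² = 7.6623 + 15.3246 = 22.9869 ≈ 22.987

22.987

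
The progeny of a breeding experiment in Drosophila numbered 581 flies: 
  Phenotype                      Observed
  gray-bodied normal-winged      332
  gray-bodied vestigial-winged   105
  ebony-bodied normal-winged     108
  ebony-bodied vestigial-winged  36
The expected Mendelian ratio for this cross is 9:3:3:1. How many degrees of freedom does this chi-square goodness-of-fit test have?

3

A goodness-of-fit test with 4 phenotype classes has df = 4 − 1 = 3.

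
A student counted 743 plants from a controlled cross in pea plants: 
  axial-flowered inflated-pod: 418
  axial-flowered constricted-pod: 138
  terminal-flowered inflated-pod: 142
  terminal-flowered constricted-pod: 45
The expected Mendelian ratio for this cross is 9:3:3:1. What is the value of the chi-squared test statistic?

Total ratio parts = 16. Expected numbers out of 743:
  axial-flowered inflated-pod: 743 × 9/16 = 417.9375
  axial-flowered constricted-pod: 743 × 3/16 = 139.3125
  terminal-flowered inflated-pod: 743 × 3/16 = 139.3125
  terminal-flowered constricted-pod: 743 × 1/16 = 46.4375
χ² = Σ (O − E)² / E
  axial-flowered inflated-pod: (418 − 417.9375)² / 417.9375 = 0.0000
  axial-flowered constricted-pod: (138 − 139.3125)² / 139.3125 = 0.0124
  terminal-flowered inflated-pod: (142 − 139.3125)² / 139.3125 = 0.0518
  terminal-flowered constricted-pod: (45 − 46.4375)² / 46.4375 = 0.0445
χ² = 0.0000 + 0.0124 + 0.0518 + 0.0445 = 0.1087 ≈ 0.109

0.109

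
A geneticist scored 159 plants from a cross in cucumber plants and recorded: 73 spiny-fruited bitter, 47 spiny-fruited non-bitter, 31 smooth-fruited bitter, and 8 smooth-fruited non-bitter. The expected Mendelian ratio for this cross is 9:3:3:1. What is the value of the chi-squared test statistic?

13.355

Total ratio parts = 16. Expected numbers out of 159:
  spiny-fruited bitter: 159 × 9/16 = 89.4375
  spiny-fruited non-bitter: 159 × 3/16 = 29.8125
  smooth-fruited bitter: 159 × 3/16 = 29.8125
  smooth-fruited non-bitter: 159 × 1/16 = 9.9375
χ² = Σ (O − E)² / E
  spiny-fruited bitter: (73 − 89.4375)² / 89.4375 = 3.0210
  spiny-fruited non-bitter: (47 − 29.8125)² / 29.8125 = 9.9089
  smooth-fruited bitter: (31 − 29.8125)² / 29.8125 = 0.0473
  smooth-fruited non-bitter: (8 − 9.9375)² / 9.9375 = 0.3778
χ² = 3.0210 + 9.9089 + 0.0473 + 0.3778 = 13.355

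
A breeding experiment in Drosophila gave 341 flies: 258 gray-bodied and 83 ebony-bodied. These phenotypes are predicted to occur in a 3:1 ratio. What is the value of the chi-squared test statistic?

0.079

The 3:1 ratio has 4 parts, so with N = 341 the expected counts are:
  gray-bodied: 341 × 3/4 = 255.75
  ebony-bodied: 341 × 1/4 = 85.25
χ² = Σ (O − E)² / E
  gray-bodied: (258 − 255.75)² / 255.75 = 0.0198
  ebony-bodied: (83 − 85.25)² / 85.25 = 0.0594
χ² = 0.0198 + 0.0594 = 0.0792 ≈ 0.079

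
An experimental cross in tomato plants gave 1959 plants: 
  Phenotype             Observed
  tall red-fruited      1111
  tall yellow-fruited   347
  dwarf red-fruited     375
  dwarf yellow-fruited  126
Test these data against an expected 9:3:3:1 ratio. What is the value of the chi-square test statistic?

Under the 9:3:3:1 hypothesis (Σ ratio = 16, N = 1959):
  tall red-fruited: 1959 × 9/16 = 1101.9375
  tall yellow-fruited: 1959 × 3/16 = 367.3125
  dwarf red-fruited: 1959 × 3/16 = 367.3125
  dwarf yellow-fruited: 1959 × 1/16 = 122.4375
χ² = Σ (O − E)² / E
  tall red-fruited: (1111 − 1101.9375)² / 1101.9375 = 0.0745
  tall yellow-fruited: (347 − 367.3125)² / 367.3125 = 1.1233
  dwarf red-fruited: (375 − 367.3125)² / 367.3125 = 0.1609
  dwarf yellow-fruited: (126 − 122.4375)² / 122.4375 = 0.1037
χ² = 0.0745 + 1.1233 + 0.1609 + 0.1037 = 1.4624 ≈ 1.462

1.462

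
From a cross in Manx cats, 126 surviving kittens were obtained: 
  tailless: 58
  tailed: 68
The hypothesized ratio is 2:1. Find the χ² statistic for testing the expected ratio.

24.143

Total ratio parts = 3. Expected numbers out of 126:
  tailless: 126 × 2/3 = 84
  tailed: 126 × 1/3 = 42
χ² = Σ (O − E)² / E
  tailless: (58 − 84)² / 84 = 8.0476
  tailed: (68 − 42)² / 42 = 16.0952
χ² = 8.0476 + 16.0952 = 24.1428 ≈ 24.143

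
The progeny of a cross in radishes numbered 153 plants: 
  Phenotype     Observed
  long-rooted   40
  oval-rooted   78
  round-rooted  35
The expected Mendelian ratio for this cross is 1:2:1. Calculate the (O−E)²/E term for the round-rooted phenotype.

0.276

The 1:2:1 ratio has 4 parts, so with N = 153 the expected counts are:
  long-rooted: 153 × 1/4 = 38.25
  oval-rooted: 153 × 2/4 = 76.5
  round-rooted: 153 × 1/4 = 38.25
Contribution of round-rooted: (35 − 38.25)² / 38.25 = 0.2761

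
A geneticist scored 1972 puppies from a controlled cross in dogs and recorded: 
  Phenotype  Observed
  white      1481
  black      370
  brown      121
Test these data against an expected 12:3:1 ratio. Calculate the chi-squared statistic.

0.044

Expected counts for N = 1972 under a 12:3:1 ratio (total parts = 16):
  white: 1972 × 12/16 = 1479
  black: 1972 × 3/16 = 369.75
  brown: 1972 × 1/16 = 123.25
χ² = Σ (O − E)² / E
  white: (1481 − 1479)² / 1479 = 0.0027
  black: (370 − 369.75)² / 369.75 = 0.0002
  brown: (121 − 123.25)² / 123.25 = 0.0411
χ² = 0.0027 + 0.0002 + 0.0411 = 0.044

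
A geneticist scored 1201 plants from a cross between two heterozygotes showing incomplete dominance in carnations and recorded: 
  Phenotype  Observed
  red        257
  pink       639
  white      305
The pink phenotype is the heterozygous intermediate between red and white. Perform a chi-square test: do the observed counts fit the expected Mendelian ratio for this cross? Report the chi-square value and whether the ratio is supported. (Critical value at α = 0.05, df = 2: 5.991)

With incomplete dominance, a heterozygote × heterozygote cross gives a 1:2:1 phenotypic ratio.
Under the 1:2:1 hypothesis (Σ ratio = 4, N = 1201):
  red: 1201 × 1/4 = 300.25
  pink: 1201 × 2/4 = 600.5
  white: 1201 × 1/4 = 300.25
χ² = Σ (O − E)² / E
  red: (257 − 300.25)² / 300.25 = 6.2300
  pink: (639 − 600.5)² / 600.5 = 2.4684
  white: (305 − 300.25)² / 300.25 = 0.0751
χ² = 6.2300 + 2.4684 + 0.0751 = 8.7735 ≈ 8.774
Degrees of freedom = 3 − 1 = 2; critical value at α = 0.05 is 5.991.
Since 8.774 > 5.991, we reject the null hypothesis — the data do not fit the 1:2:1 ratio.

8.774; not consistent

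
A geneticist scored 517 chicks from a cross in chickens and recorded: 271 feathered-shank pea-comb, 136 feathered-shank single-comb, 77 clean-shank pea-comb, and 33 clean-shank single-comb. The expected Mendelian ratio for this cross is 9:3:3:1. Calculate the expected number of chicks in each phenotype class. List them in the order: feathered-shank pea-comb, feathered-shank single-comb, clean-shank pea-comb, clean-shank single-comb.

290.8125, 96.9375, 96.9375, 32.3125

Total ratio parts = 16. Expected numbers out of 517:
  feathered-shank pea-comb: 517 × 9/16 = 290.8125
  feathered-shank single-comb: 517 × 3/16 = 96.9375
  clean-shank pea-comb: 517 × 3/16 = 96.9375
  clean-shank single-comb: 517 × 1/16 = 32.3125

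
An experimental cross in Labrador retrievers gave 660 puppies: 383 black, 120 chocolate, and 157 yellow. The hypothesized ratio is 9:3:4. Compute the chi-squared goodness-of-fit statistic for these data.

0.873

Expected counts for N = 660 under a 9:3:4 ratio (total parts = 16):
  black: 660 × 9/16 = 371.25
  chocolate: 660 × 3/16 = 123.75
  yellow: 660 × 4/16 = 165
χ² = Σ (O − E)² / E
  black: (383 − 371.25)² / 371.25 = 0.3719
  chocolate: (120 − 123.75)² / 123.75 = 0.1136
  yellow: (157 − 165)² / 165 = 0.3879
χ² = 0.3719 + 0.1136 + 0.3879 = 0.8734 ≈ 0.873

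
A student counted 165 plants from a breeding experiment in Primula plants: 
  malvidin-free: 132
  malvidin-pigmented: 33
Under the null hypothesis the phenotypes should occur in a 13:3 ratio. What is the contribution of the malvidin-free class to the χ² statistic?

0.032

The 13:3 ratio has 16 parts, so with N = 165 the expected counts are:
  malvidin-free: 165 × 13/16 = 134.0625
  malvidin-pigmented: 165 × 3/16 = 30.9375
Contribution of malvidin-free: (132 − 134.0625)² / 134.0625 = 0.0317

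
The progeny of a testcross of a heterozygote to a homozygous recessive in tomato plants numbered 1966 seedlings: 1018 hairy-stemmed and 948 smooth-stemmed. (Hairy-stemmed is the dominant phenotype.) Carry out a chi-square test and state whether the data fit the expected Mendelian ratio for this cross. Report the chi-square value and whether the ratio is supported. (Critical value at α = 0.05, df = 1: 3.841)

2.492; consistent

A testcross of a heterozygote (Aa × aa) gives a 1:1 phenotypic ratio.
Expected counts for N = 1966 under a 1:1 ratio (total parts = 2):
  hairy-stemmed: 1966 × 1/2 = 983
  smooth-stemmed: 1966 × 1/2 = 983
χ² = Σ (O − E)² / E
  hairy-stemmed: (1018 − 983)² / 983 = 1.2462
  smooth-stemmed: (948 − 983)² / 983 = 1.2462
χ² = 1.2462 + 1.2462 = 2.4924 ≈ 2.492
Degrees of freedom = 2 − 1 = 1; critical value at α = 0.05 is 3.841.
Since 2.492 < 3.841, we fail to reject the null hypothesis — the data are consistent with the 1:1 ratio.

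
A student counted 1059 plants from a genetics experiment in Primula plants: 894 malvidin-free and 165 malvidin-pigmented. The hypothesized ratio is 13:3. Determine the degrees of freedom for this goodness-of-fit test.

1

A goodness-of-fit test with 2 phenotype classes has df = 2 − 1 = 1.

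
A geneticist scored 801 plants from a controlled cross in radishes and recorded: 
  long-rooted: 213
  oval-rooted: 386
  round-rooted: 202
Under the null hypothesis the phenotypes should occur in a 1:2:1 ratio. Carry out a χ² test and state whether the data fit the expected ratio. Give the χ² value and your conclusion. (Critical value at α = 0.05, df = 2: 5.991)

1.352; consistent

The 1:2:1 ratio has 4 parts, so with N = 801 the expected counts are:
  long-rooted: 801 × 1/4 = 200.25
  oval-rooted: 801 × 2/4 = 400.5
  round-rooted: 801 × 1/4 = 200.25
χ² = Σ (O − E)² / E
  long-rooted: (213 − 200.25)² / 200.25 = 0.8118
  oval-rooted: (386 − 400.5)² / 400.5 = 0.5250
  round-rooted: (202 − 200.25)² / 200.25 = 0.0153
χ² = 0.8118 + 0.5250 + 0.0153 = 1.3521 ≈ 1.352
Degrees of freedom = 3 − 1 = 2; critical value at α = 0.05 is 5.991.
Since 1.352 < 5.991, we fail to reject the null hypothesis — the data are consistent with the 1:2:1 ratio.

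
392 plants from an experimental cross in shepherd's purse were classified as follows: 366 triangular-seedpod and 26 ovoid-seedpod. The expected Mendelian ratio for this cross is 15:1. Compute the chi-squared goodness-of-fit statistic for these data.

Total ratio parts = 16. Expected numbers out of 392:
  triangular-seedpod: 392 × 15/16 = 367.5
  ovoid-seedpod: 392 × 1/16 = 24.5
χ² = Σ (O − E)² / E
  triangular-seedpod: (366 − 367.5)² / 367.5 = 0.0061
  ovoid-seedpod: (26 − 24.5)² / 24.5 = 0.0918
χ² = 0.0061 + 0.0918 = 0.0979 ≈ 0.098

0.098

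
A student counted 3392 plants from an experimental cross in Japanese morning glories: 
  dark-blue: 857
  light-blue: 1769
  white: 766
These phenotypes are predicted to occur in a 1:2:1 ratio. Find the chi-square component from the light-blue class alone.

Total ratio parts = 4. Expected numbers out of 3392:
  dark-blue: 3392 × 1/4 = 848
  light-blue: 3392 × 2/4 = 1696
  white: 3392 × 1/4 = 848
Contribution of light-blue: (1769 − 1696)² / 1696 = 3.1421

3.142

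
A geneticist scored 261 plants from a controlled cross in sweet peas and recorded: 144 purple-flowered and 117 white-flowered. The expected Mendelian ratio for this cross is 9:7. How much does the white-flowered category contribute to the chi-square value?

0.069

Under the 9:7 hypothesis (Σ ratio = 16, N = 261):
  purple-flowered: 261 × 9/16 = 146.8125
  white-flowered: 261 × 7/16 = 114.1875
Contribution of white-flowered: (117 − 114.1875)² / 114.1875 = 0.0693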